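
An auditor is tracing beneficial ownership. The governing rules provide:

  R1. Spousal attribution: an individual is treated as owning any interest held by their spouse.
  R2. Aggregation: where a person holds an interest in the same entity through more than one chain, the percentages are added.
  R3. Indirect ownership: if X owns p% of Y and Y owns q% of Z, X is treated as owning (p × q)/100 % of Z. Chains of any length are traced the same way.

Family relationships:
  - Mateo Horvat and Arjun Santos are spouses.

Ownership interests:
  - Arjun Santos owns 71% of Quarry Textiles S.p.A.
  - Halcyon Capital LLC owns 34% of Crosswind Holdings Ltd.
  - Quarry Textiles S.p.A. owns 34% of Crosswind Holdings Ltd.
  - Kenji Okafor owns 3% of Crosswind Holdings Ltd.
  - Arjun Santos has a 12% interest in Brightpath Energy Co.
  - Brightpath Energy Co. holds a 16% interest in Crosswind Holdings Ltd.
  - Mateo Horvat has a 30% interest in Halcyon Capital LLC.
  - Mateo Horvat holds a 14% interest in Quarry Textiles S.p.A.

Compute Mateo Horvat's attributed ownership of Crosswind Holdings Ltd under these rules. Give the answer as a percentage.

By spousal attribution (R1), Mateo Horvat is treated as also owning Arjun Santos's interest in Quarry Textiles S.p.A, giving 14% + 71% = 85%.
By spousal attribution (R1), Mateo Horvat is treated as owning Arjun Santos's 12% interest in Brightpath Energy Co.
Chain via Quarry Textiles S.p.A. (R3): 85% × 34% = 28.9% of Crosswind Holdings Ltd.
Chain via Halcyon Capital LLC (R3): 30% × 34% = 10.2% of Crosswind Holdings Ltd.
Chain via Brightpath Energy Co. (R3): 12% × 16% = 1.92% of Crosswind Holdings Ltd.
Aggregating (R2): 28.9% + 10.2% + 1.92% = 41.02%.

41.02%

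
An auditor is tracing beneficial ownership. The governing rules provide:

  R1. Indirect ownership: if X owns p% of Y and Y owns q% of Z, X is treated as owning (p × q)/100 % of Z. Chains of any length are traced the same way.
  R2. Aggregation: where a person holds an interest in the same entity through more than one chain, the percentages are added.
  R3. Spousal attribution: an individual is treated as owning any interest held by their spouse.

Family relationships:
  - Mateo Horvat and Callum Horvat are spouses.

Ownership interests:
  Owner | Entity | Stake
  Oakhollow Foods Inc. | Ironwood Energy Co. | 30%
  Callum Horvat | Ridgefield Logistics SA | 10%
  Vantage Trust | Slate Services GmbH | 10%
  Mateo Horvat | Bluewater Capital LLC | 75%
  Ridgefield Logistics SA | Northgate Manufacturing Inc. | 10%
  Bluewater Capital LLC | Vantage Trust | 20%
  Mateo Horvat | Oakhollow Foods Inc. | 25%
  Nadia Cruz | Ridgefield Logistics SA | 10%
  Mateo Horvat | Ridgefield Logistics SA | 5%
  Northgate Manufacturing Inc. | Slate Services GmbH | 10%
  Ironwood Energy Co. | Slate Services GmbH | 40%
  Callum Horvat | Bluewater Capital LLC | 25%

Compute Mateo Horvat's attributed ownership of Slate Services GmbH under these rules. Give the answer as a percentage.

By spousal attribution (R3), Mateo Horvat is treated as also owning Callum Horvat's interest in Ridgefield Logistics SA, giving 5% + 10% = 15%.
By spousal attribution (R3), Mateo Horvat is treated as also owning Callum Horvat's interest in Bluewater Capital LLC, giving 75% + 25% = 100%.
Chain via Ridgefield Logistics SA → Northgate Manufacturing Inc. (R1): 15% × 10% × 10% = 0.15% of Slate Services GmbH.
Chain via Oakhollow Foods Inc. → Ironwood Energy Co. (R1): 25% × 30% × 40% = 3% of Slate Services GmbH.
Chain via Bluewater Capital LLC → Vantage Trust (R1): 100% × 20% × 10% = 2% of Slate Services GmbH.
Aggregating (R2): 0.15% + 3% + 2% = 5.15%.

5.15%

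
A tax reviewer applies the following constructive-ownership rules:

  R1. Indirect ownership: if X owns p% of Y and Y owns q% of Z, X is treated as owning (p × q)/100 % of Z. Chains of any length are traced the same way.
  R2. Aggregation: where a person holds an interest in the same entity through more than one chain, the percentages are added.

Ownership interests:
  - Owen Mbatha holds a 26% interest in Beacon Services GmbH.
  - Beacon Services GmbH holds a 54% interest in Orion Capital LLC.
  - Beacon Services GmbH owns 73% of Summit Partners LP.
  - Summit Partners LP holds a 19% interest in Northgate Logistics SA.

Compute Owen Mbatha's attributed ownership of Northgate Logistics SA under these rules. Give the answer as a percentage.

Chain via Beacon Services GmbH → Summit Partners LP (R1): 26% × 73% × 19% = 3.6062% of Northgate Logistics SA.

3.6062%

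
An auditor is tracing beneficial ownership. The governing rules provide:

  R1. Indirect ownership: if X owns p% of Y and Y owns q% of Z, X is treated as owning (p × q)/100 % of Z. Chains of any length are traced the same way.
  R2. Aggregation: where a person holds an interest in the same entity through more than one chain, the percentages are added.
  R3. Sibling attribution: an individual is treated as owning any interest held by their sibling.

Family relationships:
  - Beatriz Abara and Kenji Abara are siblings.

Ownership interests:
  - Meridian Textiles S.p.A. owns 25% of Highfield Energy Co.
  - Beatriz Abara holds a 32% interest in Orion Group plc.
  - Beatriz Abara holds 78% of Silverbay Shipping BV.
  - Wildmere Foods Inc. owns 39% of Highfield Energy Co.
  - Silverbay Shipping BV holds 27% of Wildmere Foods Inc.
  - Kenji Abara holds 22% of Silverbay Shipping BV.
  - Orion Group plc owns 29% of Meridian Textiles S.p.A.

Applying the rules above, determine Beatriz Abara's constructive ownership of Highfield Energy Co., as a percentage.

By sibling attribution (R3), Beatriz Abara is treated as also owning Kenji Abara's interest in Silverbay Shipping BV, giving 78% + 22% = 100%.
Chain via Silverbay Shipping BV → Wildmere Foods Inc. (R1): 100% × 27% × 39% = 10.53% of Highfield Energy Co.
Chain via Orion Group plc → Meridian Textiles S.p.A. (R1): 32% × 29% × 25% = 2.32% of Highfield Energy Co.
Aggregating (R2): 10.53% + 2.32% = 12.85%.

12.85%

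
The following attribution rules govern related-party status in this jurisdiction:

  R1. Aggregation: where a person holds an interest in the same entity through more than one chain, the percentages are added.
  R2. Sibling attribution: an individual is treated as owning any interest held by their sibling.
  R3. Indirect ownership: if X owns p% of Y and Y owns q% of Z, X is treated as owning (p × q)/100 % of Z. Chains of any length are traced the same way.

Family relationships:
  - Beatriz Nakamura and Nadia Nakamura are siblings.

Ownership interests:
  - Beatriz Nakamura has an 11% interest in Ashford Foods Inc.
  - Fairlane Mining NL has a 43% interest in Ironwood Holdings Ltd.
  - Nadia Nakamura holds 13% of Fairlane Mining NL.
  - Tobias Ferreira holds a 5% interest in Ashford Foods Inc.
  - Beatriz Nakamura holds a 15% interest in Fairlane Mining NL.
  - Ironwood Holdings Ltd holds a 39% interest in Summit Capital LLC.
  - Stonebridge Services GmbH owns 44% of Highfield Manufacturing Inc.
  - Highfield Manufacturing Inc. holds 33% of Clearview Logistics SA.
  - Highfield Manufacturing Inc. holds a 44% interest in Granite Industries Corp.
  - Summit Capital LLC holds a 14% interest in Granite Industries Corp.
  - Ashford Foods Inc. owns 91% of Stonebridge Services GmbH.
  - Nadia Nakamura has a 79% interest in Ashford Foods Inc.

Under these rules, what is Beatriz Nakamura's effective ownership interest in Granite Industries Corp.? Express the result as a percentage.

16.513224%

By sibling attribution (R2), Beatriz Nakamura is treated as also owning Nadia Nakamura's interest in Ashford Foods Inc, giving 11% + 79% = 90%.
By sibling attribution (R2), Beatriz Nakamura is treated as also owning Nadia Nakamura's interest in Fairlane Mining NL, giving 15% + 13% = 28%.
Chain via Ashford Foods Inc. → Stonebridge Services GmbH → Highfield Manufacturing Inc. (R3): 90% × 91% × 44% × 44% = 15.85584% of Granite Industries Corp.
Chain via Fairlane Mining NL → Ironwood Holdings Ltd → Summit Capital LLC (R3): 28% × 43% × 39% × 14% = 0.657384% of Granite Industries Corp.
Aggregating (R1): 15.85584% + 0.657384% = 16.513224%.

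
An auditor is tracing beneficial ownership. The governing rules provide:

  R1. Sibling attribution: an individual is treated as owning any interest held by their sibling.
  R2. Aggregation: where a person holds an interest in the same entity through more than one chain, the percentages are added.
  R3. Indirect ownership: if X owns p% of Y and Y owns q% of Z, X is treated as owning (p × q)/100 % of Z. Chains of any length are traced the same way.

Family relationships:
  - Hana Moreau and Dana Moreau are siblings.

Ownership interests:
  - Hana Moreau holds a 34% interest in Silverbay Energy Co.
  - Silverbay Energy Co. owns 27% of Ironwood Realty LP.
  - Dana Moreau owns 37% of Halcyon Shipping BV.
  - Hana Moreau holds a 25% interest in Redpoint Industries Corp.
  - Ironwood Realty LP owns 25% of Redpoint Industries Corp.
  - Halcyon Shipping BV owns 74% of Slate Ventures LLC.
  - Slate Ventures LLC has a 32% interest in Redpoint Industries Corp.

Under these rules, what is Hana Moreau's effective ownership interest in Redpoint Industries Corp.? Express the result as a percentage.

By sibling attribution (R1), Hana Moreau is treated as owning Dana Moreau's 37% interest in Halcyon Shipping BV.
Chain via Silverbay Energy Co. → Ironwood Realty LP (R3): 34% × 27% × 25% = 2.295% of Redpoint Industries Corp.
Direct interest in Redpoint Industries Corp: 25%.
Chain via Halcyon Shipping BV → Slate Ventures LLC (R3): 37% × 74% × 32% = 8.7616% of Redpoint Industries Corp.
Aggregating (R2): 2.295% + 25% + 8.7616% = 36.0566%.

36.0566%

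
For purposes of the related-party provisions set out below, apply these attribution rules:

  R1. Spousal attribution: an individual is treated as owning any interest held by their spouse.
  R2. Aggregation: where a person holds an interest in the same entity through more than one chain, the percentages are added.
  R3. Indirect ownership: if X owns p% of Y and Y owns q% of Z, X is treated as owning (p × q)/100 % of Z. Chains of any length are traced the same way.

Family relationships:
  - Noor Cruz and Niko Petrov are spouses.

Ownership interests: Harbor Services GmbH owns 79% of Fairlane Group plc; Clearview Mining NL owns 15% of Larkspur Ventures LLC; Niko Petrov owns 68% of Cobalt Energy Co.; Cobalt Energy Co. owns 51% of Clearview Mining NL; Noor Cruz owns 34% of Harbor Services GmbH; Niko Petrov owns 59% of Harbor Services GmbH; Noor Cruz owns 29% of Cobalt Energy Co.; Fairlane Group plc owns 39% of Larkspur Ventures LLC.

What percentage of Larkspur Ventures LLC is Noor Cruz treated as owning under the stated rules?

36.0738%

By spousal attribution (R1), Noor Cruz is treated as also owning Niko Petrov's interest in Harbor Services GmbH, giving 34% + 59% = 93%.
By spousal attribution (R1), Noor Cruz is treated as also owning Niko Petrov's interest in Cobalt Energy Co, giving 29% + 68% = 97%.
Chain via Harbor Services GmbH → Fairlane Group plc (R3): 93% × 79% × 39% = 28.6533% of Larkspur Ventures LLC.
Chain via Cobalt Energy Co. → Clearview Mining NL (R3): 97% × 51% × 15% = 7.4205% of Larkspur Ventures LLC.
Aggregating (R2): 28.6533% + 7.4205% = 36.0738%.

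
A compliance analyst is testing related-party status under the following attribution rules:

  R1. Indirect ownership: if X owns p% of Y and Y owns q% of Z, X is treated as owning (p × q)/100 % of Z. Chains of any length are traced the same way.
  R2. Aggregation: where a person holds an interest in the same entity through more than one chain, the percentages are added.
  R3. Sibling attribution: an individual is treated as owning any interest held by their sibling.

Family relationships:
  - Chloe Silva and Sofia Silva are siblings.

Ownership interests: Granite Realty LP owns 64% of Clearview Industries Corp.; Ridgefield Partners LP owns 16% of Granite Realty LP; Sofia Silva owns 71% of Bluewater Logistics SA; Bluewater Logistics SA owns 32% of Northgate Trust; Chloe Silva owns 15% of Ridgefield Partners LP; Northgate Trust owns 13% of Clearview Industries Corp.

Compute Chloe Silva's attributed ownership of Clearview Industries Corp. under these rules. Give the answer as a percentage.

4.4896%

By sibling attribution (R3), Chloe Silva is treated as owning Sofia Silva's 71% interest in Bluewater Logistics SA.
Chain via Ridgefield Partners LP → Granite Realty LP (R1): 15% × 16% × 64% = 1.536% of Clearview Industries Corp.
Chain via Bluewater Logistics SA → Northgate Trust (R1): 71% × 32% × 13% = 2.9536% of Clearview Industries Corp.
Aggregating (R2): 1.536% + 2.9536% = 4.4896%.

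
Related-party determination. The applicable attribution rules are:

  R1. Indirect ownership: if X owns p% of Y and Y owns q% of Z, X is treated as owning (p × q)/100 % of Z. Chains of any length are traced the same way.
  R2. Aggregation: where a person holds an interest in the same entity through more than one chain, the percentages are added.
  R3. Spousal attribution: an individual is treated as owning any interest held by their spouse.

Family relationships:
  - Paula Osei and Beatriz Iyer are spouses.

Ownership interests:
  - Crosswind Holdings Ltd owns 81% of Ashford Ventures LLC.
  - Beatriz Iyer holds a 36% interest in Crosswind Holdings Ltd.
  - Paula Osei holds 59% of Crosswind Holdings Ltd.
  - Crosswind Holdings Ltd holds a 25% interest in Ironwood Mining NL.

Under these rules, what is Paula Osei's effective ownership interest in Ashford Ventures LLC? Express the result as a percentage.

By spousal attribution (R3), Paula Osei is treated as also owning Beatriz Iyer's interest in Crosswind Holdings Ltd, giving 59% + 36% = 95%.
Chain via Crosswind Holdings Ltd (R1): 95% × 81% = 76.95% of Ashford Ventures LLC.

76.95%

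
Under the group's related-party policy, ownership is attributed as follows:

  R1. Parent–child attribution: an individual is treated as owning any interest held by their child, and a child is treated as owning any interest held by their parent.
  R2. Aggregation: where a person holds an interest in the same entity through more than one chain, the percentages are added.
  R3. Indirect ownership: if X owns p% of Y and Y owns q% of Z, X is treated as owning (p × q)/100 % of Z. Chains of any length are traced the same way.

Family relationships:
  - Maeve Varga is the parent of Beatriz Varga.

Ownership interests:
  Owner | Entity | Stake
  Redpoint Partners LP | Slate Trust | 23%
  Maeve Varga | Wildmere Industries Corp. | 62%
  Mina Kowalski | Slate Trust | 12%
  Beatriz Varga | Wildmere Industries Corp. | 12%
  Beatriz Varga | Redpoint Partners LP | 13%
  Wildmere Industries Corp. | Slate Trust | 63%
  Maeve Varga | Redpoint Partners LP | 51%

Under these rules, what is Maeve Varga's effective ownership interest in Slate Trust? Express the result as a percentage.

61.34%

By parent–child attribution (R1), Maeve Varga is treated as also owning Beatriz Varga's interest in Wildmere Industries Corp, giving 62% + 12% = 74%.
By parent–child attribution (R1), Maeve Varga is treated as also owning Beatriz Varga's interest in Redpoint Partners LP, giving 51% + 13% = 64%.
Chain via Wildmere Industries Corp. (R3): 74% × 63% = 46.62% of Slate Trust.
Chain via Redpoint Partners LP (R3): 64% × 23% = 14.72% of Slate Trust.
Aggregating (R2): 46.62% + 14.72% = 61.34%.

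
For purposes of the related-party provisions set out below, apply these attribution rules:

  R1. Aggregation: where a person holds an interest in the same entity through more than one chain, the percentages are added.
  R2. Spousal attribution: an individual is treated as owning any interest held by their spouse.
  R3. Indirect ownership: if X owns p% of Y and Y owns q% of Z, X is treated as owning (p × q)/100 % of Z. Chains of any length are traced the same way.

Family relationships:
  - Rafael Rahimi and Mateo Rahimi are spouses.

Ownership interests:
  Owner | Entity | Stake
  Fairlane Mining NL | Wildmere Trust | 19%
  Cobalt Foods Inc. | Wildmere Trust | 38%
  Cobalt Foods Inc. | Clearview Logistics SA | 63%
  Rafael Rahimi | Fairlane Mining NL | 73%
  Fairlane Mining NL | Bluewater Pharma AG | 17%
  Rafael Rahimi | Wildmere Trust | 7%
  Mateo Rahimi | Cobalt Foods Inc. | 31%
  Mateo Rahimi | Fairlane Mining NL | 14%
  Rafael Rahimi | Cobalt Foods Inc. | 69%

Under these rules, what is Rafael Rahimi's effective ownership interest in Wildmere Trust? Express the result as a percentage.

61.53%

By spousal attribution (R2), Rafael Rahimi is treated as also owning Mateo Rahimi's interest in Fairlane Mining NL, giving 73% + 14% = 87%.
By spousal attribution (R2), Rafael Rahimi is treated as also owning Mateo Rahimi's interest in Cobalt Foods Inc, giving 69% + 31% = 100%.
Chain via Fairlane Mining NL (R3): 87% × 19% = 16.53% of Wildmere Trust.
Chain via Cobalt Foods Inc. (R3): 100% × 38% = 38% of Wildmere Trust.
Direct interest in Wildmere Trust: 7%.
Aggregating (R1): 16.53% + 38% + 7% = 61.53%.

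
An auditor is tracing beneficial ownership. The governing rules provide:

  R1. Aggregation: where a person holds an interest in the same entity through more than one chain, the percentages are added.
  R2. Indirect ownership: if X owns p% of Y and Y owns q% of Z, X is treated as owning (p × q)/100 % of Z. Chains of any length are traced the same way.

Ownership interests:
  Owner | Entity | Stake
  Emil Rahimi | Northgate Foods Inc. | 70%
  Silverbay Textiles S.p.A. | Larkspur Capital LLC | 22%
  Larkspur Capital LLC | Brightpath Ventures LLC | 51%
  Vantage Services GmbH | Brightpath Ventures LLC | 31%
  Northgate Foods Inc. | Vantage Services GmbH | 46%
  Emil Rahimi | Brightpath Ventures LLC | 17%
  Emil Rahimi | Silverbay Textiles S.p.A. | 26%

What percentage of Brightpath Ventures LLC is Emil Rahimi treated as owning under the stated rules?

29.8992%

Chain via Silverbay Textiles S.p.A. → Larkspur Capital LLC (R2): 26% × 22% × 51% = 2.9172% of Brightpath Ventures LLC.
Chain via Northgate Foods Inc. → Vantage Services GmbH (R2): 70% × 46% × 31% = 9.982% of Brightpath Ventures LLC.
Direct interest in Brightpath Ventures LLC: 17%.
Aggregating (R1): 2.9172% + 9.982% + 17% = 29.8992%.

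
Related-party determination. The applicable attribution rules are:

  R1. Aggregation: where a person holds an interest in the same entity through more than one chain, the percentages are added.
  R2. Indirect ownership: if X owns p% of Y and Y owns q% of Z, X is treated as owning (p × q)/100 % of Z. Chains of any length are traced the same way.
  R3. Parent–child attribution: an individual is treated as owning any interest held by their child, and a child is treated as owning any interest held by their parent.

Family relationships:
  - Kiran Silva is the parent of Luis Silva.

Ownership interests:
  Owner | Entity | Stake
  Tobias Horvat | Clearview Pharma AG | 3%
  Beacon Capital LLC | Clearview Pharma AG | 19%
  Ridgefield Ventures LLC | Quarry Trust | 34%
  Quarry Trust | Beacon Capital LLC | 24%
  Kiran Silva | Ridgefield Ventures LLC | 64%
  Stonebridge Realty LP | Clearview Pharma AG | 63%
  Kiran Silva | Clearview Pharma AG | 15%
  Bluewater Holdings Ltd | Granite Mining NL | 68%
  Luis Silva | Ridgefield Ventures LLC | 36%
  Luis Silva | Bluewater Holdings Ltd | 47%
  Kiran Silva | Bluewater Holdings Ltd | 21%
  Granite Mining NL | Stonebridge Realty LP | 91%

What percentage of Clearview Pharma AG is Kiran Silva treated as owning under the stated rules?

By parent–child attribution (R3), Kiran Silva is treated as also owning Luis Silva's interest in Bluewater Holdings Ltd, giving 21% + 47% = 68%.
By parent–child attribution (R3), Kiran Silva is treated as also owning Luis Silva's interest in Ridgefield Ventures LLC, giving 64% + 36% = 100%.
Chain via Bluewater Holdings Ltd → Granite Mining NL → Stonebridge Realty LP (R2): 68% × 68% × 91% × 63% = 26.509392% of Clearview Pharma AG.
Chain via Ridgefield Ventures LLC → Quarry Trust → Beacon Capital LLC (R2): 100% × 34% × 24% × 19% = 1.5504% of Clearview Pharma AG.
Direct interest in Clearview Pharma AG: 15%.
Aggregating (R1): 26.509392% + 1.5504% + 15% = 43.059792%.

43.059792%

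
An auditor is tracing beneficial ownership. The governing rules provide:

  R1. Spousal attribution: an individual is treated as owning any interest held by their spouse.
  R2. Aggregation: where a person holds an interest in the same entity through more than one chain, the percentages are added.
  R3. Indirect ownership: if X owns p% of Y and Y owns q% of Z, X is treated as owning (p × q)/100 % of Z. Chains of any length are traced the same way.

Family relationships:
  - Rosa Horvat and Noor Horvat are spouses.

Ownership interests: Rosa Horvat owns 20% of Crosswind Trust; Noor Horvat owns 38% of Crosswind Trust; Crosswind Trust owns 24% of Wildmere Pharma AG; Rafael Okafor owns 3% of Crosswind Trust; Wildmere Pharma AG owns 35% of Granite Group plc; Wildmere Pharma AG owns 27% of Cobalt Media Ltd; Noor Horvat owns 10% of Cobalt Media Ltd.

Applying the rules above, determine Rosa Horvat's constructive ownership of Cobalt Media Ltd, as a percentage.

By spousal attribution (R1), Rosa Horvat is treated as also owning Noor Horvat's interest in Crosswind Trust, giving 20% + 38% = 58%.
By spousal attribution (R1), Rosa Horvat is treated as owning Noor Horvat's 10% interest in Cobalt Media Ltd.
Chain via Crosswind Trust → Wildmere Pharma AG (R3): 58% × 24% × 27% = 3.7584% of Cobalt Media Ltd.
Direct interest in Cobalt Media Ltd: 10%.
Aggregating (R2): 3.7584% + 10% = 13.7584%.

13.7584%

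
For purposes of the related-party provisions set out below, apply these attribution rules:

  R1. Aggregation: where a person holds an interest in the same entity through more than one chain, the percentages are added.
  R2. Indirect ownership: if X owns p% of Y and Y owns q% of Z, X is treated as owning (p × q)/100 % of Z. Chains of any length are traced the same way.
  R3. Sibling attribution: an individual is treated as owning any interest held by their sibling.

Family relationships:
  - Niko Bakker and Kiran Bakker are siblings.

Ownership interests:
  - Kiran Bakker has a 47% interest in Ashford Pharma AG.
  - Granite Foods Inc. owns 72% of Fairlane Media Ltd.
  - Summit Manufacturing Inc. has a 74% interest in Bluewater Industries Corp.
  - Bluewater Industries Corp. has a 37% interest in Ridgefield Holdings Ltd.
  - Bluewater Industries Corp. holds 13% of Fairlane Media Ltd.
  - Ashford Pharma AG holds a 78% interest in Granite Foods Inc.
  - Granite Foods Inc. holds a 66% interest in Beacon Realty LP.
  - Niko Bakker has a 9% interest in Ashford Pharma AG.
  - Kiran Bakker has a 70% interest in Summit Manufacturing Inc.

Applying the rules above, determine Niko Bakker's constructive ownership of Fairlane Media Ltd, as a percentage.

38.1836%

By sibling attribution (R3), Niko Bakker is treated as also owning Kiran Bakker's interest in Ashford Pharma AG, giving 9% + 47% = 56%.
By sibling attribution (R3), Niko Bakker is treated as owning Kiran Bakker's 70% interest in Summit Manufacturing Inc.
Chain via Ashford Pharma AG → Granite Foods Inc. (R2): 56% × 78% × 72% = 31.4496% of Fairlane Media Ltd.
Chain via Summit Manufacturing Inc. → Bluewater Industries Corp. (R2): 70% × 74% × 13% = 6.734% of Fairlane Media Ltd.
Aggregating (R1): 31.4496% + 6.734% = 38.1836%.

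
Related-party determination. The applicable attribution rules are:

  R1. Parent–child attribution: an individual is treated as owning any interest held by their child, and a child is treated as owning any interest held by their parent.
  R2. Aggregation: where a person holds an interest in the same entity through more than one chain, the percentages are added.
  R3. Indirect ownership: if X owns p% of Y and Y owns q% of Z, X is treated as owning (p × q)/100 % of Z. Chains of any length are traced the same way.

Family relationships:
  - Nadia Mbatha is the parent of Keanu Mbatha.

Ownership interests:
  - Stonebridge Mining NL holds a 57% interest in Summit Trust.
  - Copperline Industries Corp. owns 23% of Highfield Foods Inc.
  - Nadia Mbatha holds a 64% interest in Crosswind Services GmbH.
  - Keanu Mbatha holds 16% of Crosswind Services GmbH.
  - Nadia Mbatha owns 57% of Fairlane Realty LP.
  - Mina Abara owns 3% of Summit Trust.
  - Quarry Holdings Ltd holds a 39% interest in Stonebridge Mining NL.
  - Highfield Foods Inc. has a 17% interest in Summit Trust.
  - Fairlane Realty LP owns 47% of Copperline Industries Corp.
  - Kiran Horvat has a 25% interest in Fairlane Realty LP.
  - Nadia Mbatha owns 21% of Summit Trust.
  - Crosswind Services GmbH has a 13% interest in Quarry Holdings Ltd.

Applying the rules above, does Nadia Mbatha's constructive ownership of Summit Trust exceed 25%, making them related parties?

No

By parent–child attribution (R1), Nadia Mbatha is treated as also owning Keanu Mbatha's interest in Crosswind Services GmbH, giving 64% + 16% = 80%.
Chain via Fairlane Realty LP → Copperline Industries Corp. → Highfield Foods Inc. (R3): 57% × 47% × 23% × 17% = 1.047489% of Summit Trust.
Chain via Crosswind Services GmbH → Quarry Holdings Ltd → Stonebridge Mining NL (R3): 80% × 13% × 39% × 57% = 2.31192% of Summit Trust.
Direct interest in Summit Trust: 21%.
Aggregating (R2): 1.047489% + 2.31192% + 21% = 24.359409%.
24.359409% does not exceed the 25% threshold, so Nadia is not a related party to Summit Trust.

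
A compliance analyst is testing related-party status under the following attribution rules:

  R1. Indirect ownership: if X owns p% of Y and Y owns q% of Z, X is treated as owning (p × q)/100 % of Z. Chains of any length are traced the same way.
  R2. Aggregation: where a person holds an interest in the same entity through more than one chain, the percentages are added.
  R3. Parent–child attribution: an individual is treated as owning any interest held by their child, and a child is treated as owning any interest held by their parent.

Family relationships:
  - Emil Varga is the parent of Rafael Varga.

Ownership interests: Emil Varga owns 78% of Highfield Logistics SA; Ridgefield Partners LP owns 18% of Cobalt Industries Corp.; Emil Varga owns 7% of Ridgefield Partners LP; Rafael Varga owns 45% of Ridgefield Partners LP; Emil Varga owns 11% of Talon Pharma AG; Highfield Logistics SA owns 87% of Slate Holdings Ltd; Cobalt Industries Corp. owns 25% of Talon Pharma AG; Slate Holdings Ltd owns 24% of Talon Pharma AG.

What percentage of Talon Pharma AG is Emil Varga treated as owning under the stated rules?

By parent–child attribution (R3), Emil Varga is treated as also owning Rafael Varga's interest in Ridgefield Partners LP, giving 7% + 45% = 52%.
Chain via Highfield Logistics SA → Slate Holdings Ltd (R1): 78% × 87% × 24% = 16.2864% of Talon Pharma AG.
Chain via Ridgefield Partners LP → Cobalt Industries Corp. (R1): 52% × 18% × 25% = 2.34% of Talon Pharma AG.
Direct interest in Talon Pharma AG: 11%.
Aggregating (R2): 16.2864% + 2.34% + 11% = 29.6264%.

29.6264%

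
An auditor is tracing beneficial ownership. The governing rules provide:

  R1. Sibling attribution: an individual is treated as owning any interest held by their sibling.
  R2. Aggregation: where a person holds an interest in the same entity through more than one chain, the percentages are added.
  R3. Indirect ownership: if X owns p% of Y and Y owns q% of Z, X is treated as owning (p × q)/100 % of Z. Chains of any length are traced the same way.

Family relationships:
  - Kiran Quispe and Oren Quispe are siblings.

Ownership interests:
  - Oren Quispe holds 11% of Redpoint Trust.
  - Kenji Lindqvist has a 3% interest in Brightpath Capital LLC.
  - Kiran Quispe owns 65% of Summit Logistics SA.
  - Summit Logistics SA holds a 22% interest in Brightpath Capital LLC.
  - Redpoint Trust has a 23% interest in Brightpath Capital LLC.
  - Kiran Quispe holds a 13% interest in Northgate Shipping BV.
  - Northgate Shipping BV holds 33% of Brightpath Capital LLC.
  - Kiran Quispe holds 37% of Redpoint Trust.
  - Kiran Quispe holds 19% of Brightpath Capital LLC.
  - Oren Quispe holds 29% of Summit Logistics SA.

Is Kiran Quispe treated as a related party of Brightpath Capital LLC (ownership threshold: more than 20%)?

Yes

By sibling attribution (R1), Kiran Quispe is treated as also owning Oren Quispe's interest in Redpoint Trust, giving 37% + 11% = 48%.
By sibling attribution (R1), Kiran Quispe is treated as also owning Oren Quispe's interest in Summit Logistics SA, giving 65% + 29% = 94%.
Chain via Redpoint Trust (R3): 48% × 23% = 11.04% of Brightpath Capital LLC.
Chain via Northgate Shipping BV (R3): 13% × 33% = 4.29% of Brightpath Capital LLC.
Chain via Summit Logistics SA (R3): 94% × 22% = 20.68% of Brightpath Capital LLC.
Direct interest in Brightpath Capital LLC: 19%.
Aggregating (R2): 11.04% + 4.29% + 20.68% + 19% = 55.01%.
55.01% exceeds the 20% threshold, so Kiran is a related party to Brightpath Capital LLC.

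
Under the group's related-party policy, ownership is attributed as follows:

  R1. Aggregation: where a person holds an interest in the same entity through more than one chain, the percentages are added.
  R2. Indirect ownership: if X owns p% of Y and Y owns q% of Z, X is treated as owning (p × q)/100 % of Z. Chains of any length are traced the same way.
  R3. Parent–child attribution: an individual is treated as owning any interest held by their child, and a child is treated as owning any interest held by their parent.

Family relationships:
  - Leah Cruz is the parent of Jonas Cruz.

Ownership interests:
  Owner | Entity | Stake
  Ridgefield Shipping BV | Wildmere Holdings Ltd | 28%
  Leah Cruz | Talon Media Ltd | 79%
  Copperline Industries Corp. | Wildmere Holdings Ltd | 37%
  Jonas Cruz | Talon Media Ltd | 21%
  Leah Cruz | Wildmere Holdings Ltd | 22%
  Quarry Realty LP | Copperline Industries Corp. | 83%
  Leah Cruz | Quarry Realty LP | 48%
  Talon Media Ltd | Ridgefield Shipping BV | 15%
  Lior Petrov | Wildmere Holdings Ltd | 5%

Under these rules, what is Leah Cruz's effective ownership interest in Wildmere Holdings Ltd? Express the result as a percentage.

40.9408%

By parent–child attribution (R3), Leah Cruz is treated as also owning Jonas Cruz's interest in Talon Media Ltd, giving 79% + 21% = 100%.
Chain via Quarry Realty LP → Copperline Industries Corp. (R2): 48% × 83% × 37% = 14.7408% of Wildmere Holdings Ltd.
Chain via Talon Media Ltd → Ridgefield Shipping BV (R2): 100% × 15% × 28% = 4.2% of Wildmere Holdings Ltd.
Direct interest in Wildmere Holdings Ltd: 22%.
Aggregating (R1): 14.7408% + 4.2% + 22% = 40.9408%.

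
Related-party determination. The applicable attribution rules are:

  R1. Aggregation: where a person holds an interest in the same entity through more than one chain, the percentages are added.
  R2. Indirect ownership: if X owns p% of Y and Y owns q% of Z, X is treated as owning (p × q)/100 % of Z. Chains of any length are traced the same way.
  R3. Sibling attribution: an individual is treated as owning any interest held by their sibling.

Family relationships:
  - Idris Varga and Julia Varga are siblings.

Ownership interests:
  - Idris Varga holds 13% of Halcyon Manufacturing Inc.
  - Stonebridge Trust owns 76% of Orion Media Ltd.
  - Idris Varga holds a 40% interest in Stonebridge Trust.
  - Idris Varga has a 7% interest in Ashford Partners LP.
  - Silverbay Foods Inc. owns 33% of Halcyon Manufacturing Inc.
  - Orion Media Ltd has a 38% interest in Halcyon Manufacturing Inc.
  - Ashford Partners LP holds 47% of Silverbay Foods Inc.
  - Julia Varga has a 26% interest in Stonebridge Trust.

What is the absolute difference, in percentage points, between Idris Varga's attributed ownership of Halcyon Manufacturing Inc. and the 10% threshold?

23.1465

By sibling attribution (R3), Idris Varga is treated as also owning Julia Varga's interest in Stonebridge Trust, giving 40% + 26% = 66%.
Chain via Stonebridge Trust → Orion Media Ltd (R2): 66% × 76% × 38% = 19.0608% of Halcyon Manufacturing Inc.
Chain via Ashford Partners LP → Silverbay Foods Inc. (R2): 7% × 47% × 33% = 1.0857% of Halcyon Manufacturing Inc.
Direct interest in Halcyon Manufacturing Inc: 13%.
Aggregating (R1): 19.0608% + 1.0857% + 13% = 33.1465%.
33.1465% exceeds the 10% threshold by 23.1465 percentage points.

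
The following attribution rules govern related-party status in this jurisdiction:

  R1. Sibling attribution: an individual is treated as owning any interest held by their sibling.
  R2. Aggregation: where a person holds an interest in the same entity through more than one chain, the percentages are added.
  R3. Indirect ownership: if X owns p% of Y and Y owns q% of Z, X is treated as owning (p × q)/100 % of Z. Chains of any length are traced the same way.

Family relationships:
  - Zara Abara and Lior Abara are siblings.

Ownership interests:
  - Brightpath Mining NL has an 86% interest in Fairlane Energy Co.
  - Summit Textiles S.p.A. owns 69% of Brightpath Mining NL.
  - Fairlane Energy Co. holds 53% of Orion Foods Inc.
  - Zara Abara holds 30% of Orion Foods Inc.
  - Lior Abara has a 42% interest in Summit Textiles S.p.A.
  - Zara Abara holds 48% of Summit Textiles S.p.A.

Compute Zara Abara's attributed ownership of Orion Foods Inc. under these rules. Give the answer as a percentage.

By sibling attribution (R1), Zara Abara is treated as also owning Lior Abara's interest in Summit Textiles S.p.A, giving 48% + 42% = 90%.
Chain via Summit Textiles S.p.A. → Brightpath Mining NL → Fairlane Energy Co. (R3): 90% × 69% × 86% × 53% = 28.30518% of Orion Foods Inc.
Direct interest in Orion Foods Inc: 30%.
Aggregating (R2): 28.30518% + 30% = 58.30518%.

58.30518%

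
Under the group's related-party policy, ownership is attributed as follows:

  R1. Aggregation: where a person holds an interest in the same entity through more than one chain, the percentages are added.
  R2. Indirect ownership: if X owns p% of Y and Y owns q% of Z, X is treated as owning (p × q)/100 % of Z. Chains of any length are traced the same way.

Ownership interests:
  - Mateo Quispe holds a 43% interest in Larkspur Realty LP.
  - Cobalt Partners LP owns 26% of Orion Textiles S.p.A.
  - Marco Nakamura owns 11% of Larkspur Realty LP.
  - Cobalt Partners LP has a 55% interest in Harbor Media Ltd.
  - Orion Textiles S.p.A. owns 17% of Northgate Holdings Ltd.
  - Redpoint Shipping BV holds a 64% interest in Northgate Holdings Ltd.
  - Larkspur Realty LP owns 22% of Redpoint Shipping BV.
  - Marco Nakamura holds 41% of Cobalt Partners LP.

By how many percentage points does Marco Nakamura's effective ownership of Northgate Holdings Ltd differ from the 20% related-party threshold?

Chain via Larkspur Realty LP → Redpoint Shipping BV (R2): 11% × 22% × 64% = 1.5488% of Northgate Holdings Ltd.
Chain via Cobalt Partners LP → Orion Textiles S.p.A. (R2): 41% × 26% × 17% = 1.8122% of Northgate Holdings Ltd.
Aggregating (R1): 1.5488% + 1.8122% = 3.361%.
3.361% falls short of the 20% threshold by 16.639 percentage points.

16.639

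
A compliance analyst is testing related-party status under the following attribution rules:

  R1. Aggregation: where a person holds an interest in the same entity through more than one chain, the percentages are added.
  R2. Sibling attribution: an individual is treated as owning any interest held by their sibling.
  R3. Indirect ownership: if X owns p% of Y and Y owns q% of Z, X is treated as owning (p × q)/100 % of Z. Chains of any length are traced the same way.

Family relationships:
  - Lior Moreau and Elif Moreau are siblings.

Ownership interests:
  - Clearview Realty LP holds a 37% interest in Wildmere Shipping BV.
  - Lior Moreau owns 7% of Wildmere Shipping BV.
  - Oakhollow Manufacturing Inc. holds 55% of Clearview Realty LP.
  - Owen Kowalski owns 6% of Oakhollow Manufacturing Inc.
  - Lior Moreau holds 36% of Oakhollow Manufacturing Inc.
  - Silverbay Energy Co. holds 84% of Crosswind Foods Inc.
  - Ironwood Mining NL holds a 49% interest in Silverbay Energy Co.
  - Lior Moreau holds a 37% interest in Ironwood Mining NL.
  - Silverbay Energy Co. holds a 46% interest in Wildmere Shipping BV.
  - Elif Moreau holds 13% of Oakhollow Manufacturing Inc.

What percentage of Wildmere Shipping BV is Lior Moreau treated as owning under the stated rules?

By sibling attribution (R2), Lior Moreau is treated as also owning Elif Moreau's interest in Oakhollow Manufacturing Inc, giving 36% + 13% = 49%.
Chain via Ironwood Mining NL → Silverbay Energy Co. (R3): 37% × 49% × 46% = 8.3398% of Wildmere Shipping BV.
Chain via Oakhollow Manufacturing Inc. → Clearview Realty LP (R3): 49% × 55% × 37% = 9.9715% of Wildmere Shipping BV.
Direct interest in Wildmere Shipping BV: 7%.
Aggregating (R1): 8.3398% + 9.9715% + 7% = 25.3113%.

25.3113%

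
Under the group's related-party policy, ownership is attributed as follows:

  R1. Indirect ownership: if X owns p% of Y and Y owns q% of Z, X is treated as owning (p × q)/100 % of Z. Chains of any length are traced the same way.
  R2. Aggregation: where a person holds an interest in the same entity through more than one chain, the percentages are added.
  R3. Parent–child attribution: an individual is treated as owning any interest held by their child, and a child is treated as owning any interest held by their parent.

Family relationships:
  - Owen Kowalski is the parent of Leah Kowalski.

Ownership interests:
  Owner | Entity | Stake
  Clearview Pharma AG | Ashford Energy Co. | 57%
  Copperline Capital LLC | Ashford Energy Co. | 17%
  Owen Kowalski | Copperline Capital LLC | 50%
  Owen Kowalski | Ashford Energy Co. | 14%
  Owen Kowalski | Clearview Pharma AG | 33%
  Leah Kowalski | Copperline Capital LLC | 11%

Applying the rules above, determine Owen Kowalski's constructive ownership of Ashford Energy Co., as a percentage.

43.18%

By parent–child attribution (R3), Owen Kowalski is treated as also owning Leah Kowalski's interest in Copperline Capital LLC, giving 50% + 11% = 61%.
Chain via Clearview Pharma AG (R1): 33% × 57% = 18.81% of Ashford Energy Co.
Chain via Copperline Capital LLC (R1): 61% × 17% = 10.37% of Ashford Energy Co.
Direct interest in Ashford Energy Co: 14%.
Aggregating (R2): 18.81% + 10.37% + 14% = 43.18%.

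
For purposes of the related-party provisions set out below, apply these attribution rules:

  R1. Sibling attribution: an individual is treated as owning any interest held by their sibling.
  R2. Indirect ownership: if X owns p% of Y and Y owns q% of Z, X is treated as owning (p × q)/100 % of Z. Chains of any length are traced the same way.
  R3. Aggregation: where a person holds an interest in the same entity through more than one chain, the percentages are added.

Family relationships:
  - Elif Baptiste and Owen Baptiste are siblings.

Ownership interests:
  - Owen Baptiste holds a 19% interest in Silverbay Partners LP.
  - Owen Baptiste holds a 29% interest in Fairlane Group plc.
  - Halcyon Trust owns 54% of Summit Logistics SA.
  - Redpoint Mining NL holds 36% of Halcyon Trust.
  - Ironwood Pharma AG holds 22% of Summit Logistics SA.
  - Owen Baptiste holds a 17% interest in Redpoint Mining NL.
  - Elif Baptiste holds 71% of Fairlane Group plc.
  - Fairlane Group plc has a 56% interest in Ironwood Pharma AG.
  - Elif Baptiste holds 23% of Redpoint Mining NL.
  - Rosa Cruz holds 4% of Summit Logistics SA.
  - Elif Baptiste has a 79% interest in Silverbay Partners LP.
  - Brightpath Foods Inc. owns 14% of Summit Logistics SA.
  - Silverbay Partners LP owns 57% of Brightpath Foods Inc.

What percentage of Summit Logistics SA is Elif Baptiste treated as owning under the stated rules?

27.9164%

By sibling attribution (R1), Elif Baptiste is treated as also owning Owen Baptiste's interest in Redpoint Mining NL, giving 23% + 17% = 40%.
By sibling attribution (R1), Elif Baptiste is treated as also owning Owen Baptiste's interest in Fairlane Group plc, giving 71% + 29% = 100%.
By sibling attribution (R1), Elif Baptiste is treated as also owning Owen Baptiste's interest in Silverbay Partners LP, giving 79% + 19% = 98%.
Chain via Redpoint Mining NL → Halcyon Trust (R2): 40% × 36% × 54% = 7.776% of Summit Logistics SA.
Chain via Fairlane Group plc → Ironwood Pharma AG (R2): 100% × 56% × 22% = 12.32% of Summit Logistics SA.
Chain via Silverbay Partners LP → Brightpath Foods Inc. (R2): 98% × 57% × 14% = 7.8204% of Summit Logistics SA.
Aggregating (R3): 7.776% + 12.32% + 7.8204% = 27.9164%.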